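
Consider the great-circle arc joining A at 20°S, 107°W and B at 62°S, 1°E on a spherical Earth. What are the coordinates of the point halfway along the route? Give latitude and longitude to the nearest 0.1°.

Write both endpoints as unit vectors p₁, p₂ with components (cos φ cos λ, cos φ sin λ, sin φ).
The central angle between the endpoints is δ = arccos(p₁·p₂) ≈ 1.404 rad (80.5°).
Interpolate at f = 1/2 with slerp weights a = sin((1−f)δ)/sin δ ≈ 0.655, b = sin(fδ)/sin δ ≈ 0.655.
p = a·p₁ + b·p₂ ≈ (0.127, -0.583, -0.802); φ = arcsin(p_z) ≈ -53.35°, λ = atan2(p_y, p_x) ≈ -77.67°.

≈ 53.3°S, 77.7°W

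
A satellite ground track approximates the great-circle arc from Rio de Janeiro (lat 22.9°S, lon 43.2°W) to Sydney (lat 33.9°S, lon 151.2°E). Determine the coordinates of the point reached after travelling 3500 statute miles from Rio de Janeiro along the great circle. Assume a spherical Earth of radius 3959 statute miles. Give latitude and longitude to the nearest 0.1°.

≈ lat 69.7°S, lon 75.9°W

Write both endpoints as unit vectors p₁, p₂ with components (cos φ cos λ, cos φ sin λ, sin φ).
The central angle between the endpoints is δ = arccos(p₁·p₂) ≈ 2.122 rad (121.6°). The total great-circle distance is δ·R ≈ 2.122 × 3959 ≈ 8400 mi, so the target fraction is f = 3500/8400 ≈ 0.417.
Interpolate at f ≈ 0.417 with slerp weights a = sin((1−f)δ)/sin δ ≈ 1.109, b = sin(fδ)/sin δ ≈ 0.908.
p = a·p₁ + b·p₂ ≈ (0.085, -0.337, -0.938); φ = arcsin(p_z) ≈ -69.70°, λ = atan2(p_y, p_x) ≈ -75.88°.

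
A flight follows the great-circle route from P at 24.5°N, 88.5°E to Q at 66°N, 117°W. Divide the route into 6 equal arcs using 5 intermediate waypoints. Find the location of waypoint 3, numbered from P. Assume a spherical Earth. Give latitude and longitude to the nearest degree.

Write both endpoints as unit vectors p₁, p₂ with components (cos φ cos λ, cos φ sin λ, sin φ).
The central angle between the endpoints is δ = arccos(p₁·p₂) ≈ 1.526 rad (87.4°).
Interpolate at f = 3/6 with slerp weights a = sin((1−f)δ)/sin δ ≈ 0.692, b = sin(fδ)/sin δ ≈ 0.692.
p = a·p₁ + b·p₂ ≈ (-0.111, 0.379, 0.919); φ = arcsin(p_z) ≈ 66.76°, λ = atan2(p_y, p_x) ≈ 106.38°.

≈ 67°N, 106°E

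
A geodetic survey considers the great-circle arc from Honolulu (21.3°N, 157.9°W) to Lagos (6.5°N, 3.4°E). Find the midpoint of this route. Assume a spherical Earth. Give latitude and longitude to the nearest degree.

Convert each endpoint to a unit vector on the sphere (x = cos φ cos λ, y = cos φ sin λ, z = sin φ).
The central angle between the endpoints is δ = arccos(p₁·p₂) ≈ 2.560 rad (146.7°).
Interpolate at f = 1/2 with slerp weights a = sin((1−f)δ)/sin δ ≈ 1.745, b = sin(fδ)/sin δ ≈ 1.745.
p = a·p₁ + b·p₂ ≈ (0.224, -0.509, 0.831); φ = arcsin(p_z) ≈ 56.22°, λ = atan2(p_y, p_x) ≈ -66.20°.

≈ 56°N, 66°W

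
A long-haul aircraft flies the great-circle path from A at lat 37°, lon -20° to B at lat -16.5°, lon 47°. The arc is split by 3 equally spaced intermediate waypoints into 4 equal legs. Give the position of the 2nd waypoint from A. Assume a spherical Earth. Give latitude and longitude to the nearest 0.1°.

≈ lat 12.2°, lon 17.0°

Convert each endpoint to a unit vector on the sphere (x = cos φ cos λ, y = cos φ sin λ, z = sin φ).
The central angle between the endpoints is δ = arccos(p₁·p₂) ≈ 1.442 rad (82.6°).
Interpolate at f = 2/4 with slerp weights a = sin((1−f)δ)/sin δ ≈ 0.666, b = sin(fδ)/sin δ ≈ 0.666.
p = a·p₁ + b·p₂ ≈ (0.935, 0.285, 0.212); φ = arcsin(p_z) ≈ 12.21°, λ = atan2(p_y, p_x) ≈ 16.95°.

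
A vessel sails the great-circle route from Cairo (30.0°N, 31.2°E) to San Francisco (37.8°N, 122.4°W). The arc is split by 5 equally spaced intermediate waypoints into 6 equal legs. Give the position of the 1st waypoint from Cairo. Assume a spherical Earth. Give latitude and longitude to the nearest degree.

Convert each endpoint to a unit vector on the sphere (x = cos φ cos λ, y = cos φ sin λ, z = sin φ).
The central angle between the endpoints is δ = arccos(p₁·p₂) ≈ 1.882 rad (107.8°).
Interpolate at f = 1/6 with slerp weights a = sin((1−f)δ)/sin δ ≈ 1.051, b = sin(fδ)/sin δ ≈ 0.324.
p = a·p₁ + b·p₂ ≈ (0.641, 0.255, 0.724); φ = arcsin(p_z) ≈ 46.38°, λ = atan2(p_y, p_x) ≈ 21.70°.

≈ 46°N, 22°E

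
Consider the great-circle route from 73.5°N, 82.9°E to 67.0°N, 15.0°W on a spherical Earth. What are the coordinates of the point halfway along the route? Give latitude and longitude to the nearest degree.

Convert each endpoint to a unit vector on the sphere (x = cos φ cos λ, y = cos φ sin λ, z = sin φ).
The central angle between the endpoints is δ = arccos(p₁·p₂) ≈ 0.521 rad (29.8°).
Interpolate at f = 1/2 with slerp weights a = sin((1−f)δ)/sin δ ≈ 0.517, b = sin(fδ)/sin δ ≈ 0.517.
p = a·p₁ + b·p₂ ≈ (0.213, 0.094, 0.972); φ = arcsin(p_z) ≈ 76.52°, λ = atan2(p_y, p_x) ≈ 23.66°.

≈ 77°N, 24°E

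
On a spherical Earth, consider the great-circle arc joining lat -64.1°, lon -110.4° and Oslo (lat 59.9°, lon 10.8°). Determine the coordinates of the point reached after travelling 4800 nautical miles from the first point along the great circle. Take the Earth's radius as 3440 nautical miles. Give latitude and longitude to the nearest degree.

≈ lat -1°, lon -41°

Convert each endpoint to a unit vector on the sphere (x = cos φ cos λ, y = cos φ sin λ, z = sin φ).
The central angle between the endpoints is δ = arccos(p₁·p₂) ≈ 2.672 rad (153.1°). The total great-circle distance is δ·R ≈ 2.672 × 3440 ≈ 9192 nmi, so the target fraction is f = 4800/9192 ≈ 0.522.
Interpolate at f ≈ 0.522 with slerp weights a = sin((1−f)δ)/sin δ ≈ 2.115, b = sin(fδ)/sin δ ≈ 2.176.
p = a·p₁ + b·p₂ ≈ (0.750, -0.661, -0.020); φ = arcsin(p_z) ≈ -1.14°, λ = atan2(p_y, p_x) ≈ -41.41°.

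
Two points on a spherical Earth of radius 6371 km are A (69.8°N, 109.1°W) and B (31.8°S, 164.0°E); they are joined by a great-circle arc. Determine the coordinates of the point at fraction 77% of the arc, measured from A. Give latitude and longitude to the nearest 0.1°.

≈ (6.3°S, 174.4°E)

Write both endpoints as unit vectors p₁, p₂ with components (cos φ cos λ, cos φ sin λ, sin φ).
The central angle between the endpoints is δ = arccos(p₁·p₂) ≈ 2.070 rad (118.6°).
Interpolate at f = 0.77 with slerp weights a = sin((1−f)δ)/sin δ ≈ 0.522, b = sin(fδ)/sin δ ≈ 1.139.
p = a·p₁ + b·p₂ ≈ (-0.989, 0.096, -0.110); φ = arcsin(p_z) ≈ -6.32°, λ = atan2(p_y, p_x) ≈ 174.43°.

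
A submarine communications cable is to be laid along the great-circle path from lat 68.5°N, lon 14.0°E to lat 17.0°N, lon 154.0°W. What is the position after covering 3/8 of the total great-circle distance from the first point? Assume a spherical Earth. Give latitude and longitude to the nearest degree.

From cos δ = sin φ₁ sin φ₂ + cos φ₁ cos φ₂ cos Δλ, the central angle is δ ≈ 1.642 rad (94.1°).
Interpolate at f = 3/8 with slerp weights a = sin((1−f)δ)/sin δ ≈ 0.857, b = sin(fδ)/sin δ ≈ 0.579.
p = a·p₁ + b·p₂ ≈ (-0.193, -0.167, 0.967); φ = arcsin(p_z) ≈ 75.24°, λ = atan2(p_y, p_x) ≈ -139.14°.

≈ lat 75°N, lon 139°W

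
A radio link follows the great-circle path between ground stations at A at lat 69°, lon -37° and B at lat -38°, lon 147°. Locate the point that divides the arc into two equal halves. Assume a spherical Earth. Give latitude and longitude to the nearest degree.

Write both endpoints as unit vectors p₁, p₂ with components (cos φ cos λ, cos φ sin λ, sin φ).
The central angle between the endpoints is δ = arccos(p₁·p₂) ≈ 2.599 rad (148.9°).
Interpolate at f = 1/2 with slerp weights a = sin((1−f)δ)/sin δ ≈ 1.866, b = sin(fδ)/sin δ ≈ 1.866.
p = a·p₁ + b·p₂ ≈ (-0.699, 0.399, 0.593); φ = arcsin(p_z) ≈ 36.40°, λ = atan2(p_y, p_x) ≈ 150.32°.

≈ lat 36°, lon 150°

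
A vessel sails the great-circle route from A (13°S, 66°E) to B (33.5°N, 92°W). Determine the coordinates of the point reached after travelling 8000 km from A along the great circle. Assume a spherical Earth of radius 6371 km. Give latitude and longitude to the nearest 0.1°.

Convert each endpoint to a unit vector on the sphere (x = cos φ cos λ, y = cos φ sin λ, z = sin φ).
The central angle between the endpoints is δ = arccos(p₁·p₂) ≈ 2.641 rad (151.3°). The total great-circle distance is δ·R ≈ 2.641 × 6371 ≈ 16829 km, so the target fraction is f = 8000/16829 ≈ 0.475.
Interpolate at f ≈ 0.475 with slerp weights a = sin((1−f)δ)/sin δ ≈ 2.050, b = sin(fδ)/sin δ ≈ 1.983.
p = a·p₁ + b·p₂ ≈ (0.755, 0.172, 0.633); φ = arcsin(p_z) ≈ 39.29°, λ = atan2(p_y, p_x) ≈ 12.86°.

≈ (39.3°N, 12.9°E)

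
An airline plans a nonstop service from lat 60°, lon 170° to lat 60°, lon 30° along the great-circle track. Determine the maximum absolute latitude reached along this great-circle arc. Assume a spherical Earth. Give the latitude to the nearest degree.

The great circle lies in the plane with unit normal n̂ = (p₁ × p₂)/|p₁ × p₂|.
Here n̂_z ≈ -0.194; the vertex latitude is φ_max = arccos|n̂_z| ≈ 78.8°.
Check via Clairaut: cos φ_max = |cos φ₁| · sin C = cos(60.0°)·sin(22.8°) ≈ 0.194, again giving ≈ 78.8°.

≈ 79°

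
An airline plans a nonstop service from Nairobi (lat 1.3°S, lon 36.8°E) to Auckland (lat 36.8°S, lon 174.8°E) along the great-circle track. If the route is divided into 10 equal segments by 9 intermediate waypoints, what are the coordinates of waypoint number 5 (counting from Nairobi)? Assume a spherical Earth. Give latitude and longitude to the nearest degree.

Convert each endpoint to a unit vector on the sphere (x = cos φ cos λ, y = cos φ sin λ, z = sin φ).
The central angle between the endpoints is δ = arccos(p₁·p₂) ≈ 2.191 rad (125.5°).
Interpolate at f = 5/10 with slerp weights a = sin((1−f)δ)/sin δ ≈ 1.093, b = sin(fδ)/sin δ ≈ 1.093.
p = a·p₁ + b·p₂ ≈ (0.003, 0.734, -0.679); φ = arcsin(p_z) ≈ -42.80°, λ = atan2(p_y, p_x) ≈ 89.74°.

≈ lat 43°S, lon 90°E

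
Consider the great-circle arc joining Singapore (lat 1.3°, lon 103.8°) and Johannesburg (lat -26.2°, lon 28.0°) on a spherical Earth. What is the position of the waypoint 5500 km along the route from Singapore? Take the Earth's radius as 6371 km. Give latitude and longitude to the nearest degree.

≈ lat -19°, lon 58°

From cos δ = sin φ₁ sin φ₂ + cos φ₁ cos φ₂ cos Δλ, the central angle is δ ≈ 1.359 rad (77.9°). The total great-circle distance is δ·R ≈ 1.359 × 6371 ≈ 8659 km, so the target fraction is f = 5500/8659 ≈ 0.635.
Interpolate at f ≈ 0.635 with slerp weights a = sin((1−f)δ)/sin δ ≈ 0.487, b = sin(fδ)/sin δ ≈ 0.777.
p = a·p₁ + b·p₂ ≈ (0.500, 0.800, -0.332); φ = arcsin(p_z) ≈ -19.40°, λ = atan2(p_y, p_x) ≈ 58.01°.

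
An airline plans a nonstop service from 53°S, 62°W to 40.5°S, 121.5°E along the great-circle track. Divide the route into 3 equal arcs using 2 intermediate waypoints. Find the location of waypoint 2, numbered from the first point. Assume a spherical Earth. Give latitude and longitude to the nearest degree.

Write both endpoints as unit vectors p₁, p₂ with components (cos φ cos λ, cos φ sin λ, sin φ).
The central angle between the endpoints is δ = arccos(p₁·p₂) ≈ 1.509 rad (86.5°).
Interpolate at f = 2/3 with slerp weights a = sin((1−f)δ)/sin δ ≈ 0.483, b = sin(fδ)/sin δ ≈ 0.846.
p = a·p₁ + b·p₂ ≈ (-0.200, 0.292, -0.935); φ = arcsin(p_z) ≈ -69.28°, λ = atan2(p_y, p_x) ≈ 124.37°.

≈ 69°S, 124°E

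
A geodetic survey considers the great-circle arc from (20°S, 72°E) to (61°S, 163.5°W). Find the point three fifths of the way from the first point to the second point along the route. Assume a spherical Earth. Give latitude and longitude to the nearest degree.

≈ (63°S, 117°E)

Convert each endpoint to a unit vector on the sphere (x = cos φ cos λ, y = cos φ sin λ, z = sin φ).
The central angle between the endpoints is δ = arccos(p₁·p₂) ≈ 1.530 rad (87.6°).
Interpolate at f = 3/5 with slerp weights a = sin((1−f)δ)/sin δ ≈ 0.575, b = sin(fδ)/sin δ ≈ 0.795.
p = a·p₁ + b·p₂ ≈ (-0.203, 0.404, -0.892); φ = arcsin(p_z) ≈ -63.11°, λ = atan2(p_y, p_x) ≈ 116.61°.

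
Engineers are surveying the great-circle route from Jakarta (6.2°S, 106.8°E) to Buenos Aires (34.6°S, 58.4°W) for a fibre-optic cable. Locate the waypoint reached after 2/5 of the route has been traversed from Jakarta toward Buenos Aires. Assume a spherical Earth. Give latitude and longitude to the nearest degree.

Write both endpoints as unit vectors p₁, p₂ with components (cos φ cos λ, cos φ sin λ, sin φ).
The central angle between the endpoints is δ = arccos(p₁·p₂) ≈ 2.389 rad (136.9°).
Interpolate at f = 2/5 with slerp weights a = sin((1−f)δ)/sin δ ≈ 1.449, b = sin(fδ)/sin δ ≈ 1.195.
p = a·p₁ + b·p₂ ≈ (0.099, 0.542, -0.835); φ = arcsin(p_z) ≈ -56.60°, λ = atan2(p_y, p_x) ≈ 79.65°.

≈ 57°S, 80°E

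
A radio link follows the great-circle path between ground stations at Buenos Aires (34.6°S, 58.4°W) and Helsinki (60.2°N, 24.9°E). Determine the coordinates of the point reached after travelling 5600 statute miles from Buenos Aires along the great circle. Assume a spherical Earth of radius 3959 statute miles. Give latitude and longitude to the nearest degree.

≈ (36°N, 16°W)

Write both endpoints as unit vectors p₁, p₂ with components (cos φ cos λ, cos φ sin λ, sin φ).
The central angle between the endpoints is δ = arccos(p₁·p₂) ≈ 2.032 rad (116.4°). The total great-circle distance is δ·R ≈ 2.032 × 3959 ≈ 8045 mi, so the target fraction is f = 5600/8045 ≈ 0.696.
Interpolate at f ≈ 0.696 with slerp weights a = sin((1−f)δ)/sin δ ≈ 0.647, b = sin(fδ)/sin δ ≈ 1.103.
p = a·p₁ + b·p₂ ≈ (0.776, -0.222, 0.590); φ = arcsin(p_z) ≈ 36.16°, λ = atan2(p_y, p_x) ≈ -16.00°.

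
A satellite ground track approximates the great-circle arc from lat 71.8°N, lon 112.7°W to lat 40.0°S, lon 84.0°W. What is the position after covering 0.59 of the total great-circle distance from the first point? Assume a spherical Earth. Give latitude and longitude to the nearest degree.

≈ lat 6°N, lon 91°W

Write both endpoints as unit vectors p₁, p₂ with components (cos φ cos λ, cos φ sin λ, sin φ).
The central angle between the endpoints is δ = arccos(p₁·p₂) ≈ 1.983 rad (113.6°).
Interpolate at f = 0.59 with slerp weights a = sin((1−f)δ)/sin δ ≈ 0.793, b = sin(fδ)/sin δ ≈ 1.005.
p = a·p₁ + b·p₂ ≈ (-0.015, -0.994, 0.107); φ = arcsin(p_z) ≈ 6.15°, λ = atan2(p_y, p_x) ≈ -90.87°.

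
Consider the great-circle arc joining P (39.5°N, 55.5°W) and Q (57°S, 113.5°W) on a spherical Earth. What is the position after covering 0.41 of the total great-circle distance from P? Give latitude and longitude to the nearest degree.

Write both endpoints as unit vectors p₁, p₂ with components (cos φ cos λ, cos φ sin λ, sin φ).
The central angle between the endpoints is δ = arccos(p₁·p₂) ≈ 1.887 rad (108.1°).
Interpolate at f = 0.41 with slerp weights a = sin((1−f)δ)/sin δ ≈ 0.944, b = sin(fδ)/sin δ ≈ 0.735.
p = a·p₁ + b·p₂ ≈ (0.253, -0.967, -0.016); φ = arcsin(p_z) ≈ -0.92°, λ = atan2(p_y, p_x) ≈ -75.35°.

≈ (1°S, 75°W)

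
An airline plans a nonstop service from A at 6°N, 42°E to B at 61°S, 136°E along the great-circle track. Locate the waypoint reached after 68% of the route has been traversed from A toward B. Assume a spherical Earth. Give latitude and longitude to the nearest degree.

From cos δ = sin φ₁ sin φ₂ + cos φ₁ cos φ₂ cos Δλ, the central angle is δ ≈ 1.696 rad (97.2°).
Interpolate at f = 0.68 with slerp weights a = sin((1−f)δ)/sin δ ≈ 0.521, b = sin(fδ)/sin δ ≈ 0.921.
p = a·p₁ + b·p₂ ≈ (0.063, 0.657, -0.751); φ = arcsin(p_z) ≈ -48.72°, λ = atan2(p_y, p_x) ≈ 84.48°.

≈ 49°S, 84°E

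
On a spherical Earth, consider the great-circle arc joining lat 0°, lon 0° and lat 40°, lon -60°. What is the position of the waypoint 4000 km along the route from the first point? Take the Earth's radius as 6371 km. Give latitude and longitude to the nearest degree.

≈ lat 24°, lon -28°

Convert each endpoint to a unit vector on the sphere (x = cos φ cos λ, y = cos φ sin λ, z = sin φ).
The central angle between the endpoints is δ = arccos(p₁·p₂) ≈ 1.178 rad (67.5°). The total great-circle distance is δ·R ≈ 1.178 × 6371 ≈ 7503 km, so the target fraction is f = 4000/7503 ≈ 0.533.
Interpolate at f ≈ 0.533 with slerp weights a = sin((1−f)δ)/sin δ ≈ 0.566, b = sin(fδ)/sin δ ≈ 0.636.
p = a·p₁ + b·p₂ ≈ (0.809, -0.422, 0.409); φ = arcsin(p_z) ≈ 24.13°, λ = atan2(p_y, p_x) ≈ -27.53°.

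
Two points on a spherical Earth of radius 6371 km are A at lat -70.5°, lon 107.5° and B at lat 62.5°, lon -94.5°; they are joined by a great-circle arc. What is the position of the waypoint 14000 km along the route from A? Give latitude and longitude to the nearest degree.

Convert each endpoint to a unit vector on the sphere (x = cos φ cos λ, y = cos φ sin λ, z = sin φ).
The central angle between the endpoints is δ = arccos(p₁·p₂) ≈ 2.937 rad (168.2°). The total great-circle distance is δ·R ≈ 2.937 × 6371 ≈ 18709 km, so the target fraction is f = 14000/18709 ≈ 0.748.
Interpolate at f ≈ 0.748 with slerp weights a = sin((1−f)δ)/sin δ ≈ 3.308, b = sin(fδ)/sin δ ≈ 3.977.
p = a·p₁ + b·p₂ ≈ (-0.476, -0.778, 0.410); φ = arcsin(p_z) ≈ 24.21°, λ = atan2(p_y, p_x) ≈ -121.47°.

≈ lat 24°, lon -121°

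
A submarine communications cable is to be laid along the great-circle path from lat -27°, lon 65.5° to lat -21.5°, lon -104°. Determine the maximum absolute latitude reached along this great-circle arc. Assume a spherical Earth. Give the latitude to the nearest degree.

The great circle lies in the plane with unit normal n̂ = (p₁ × p₂)/|p₁ × p₂|.
Here n̂_z ≈ -0.199; the vertex latitude is φ_max = arccos|n̂_z| ≈ 78.5°.
Check via Clairaut: cos φ_max = |cos φ₁| · sin C = cos(27.0°)·sin(167.1°) ≈ 0.199, again giving ≈ 78.5°.

≈ -79°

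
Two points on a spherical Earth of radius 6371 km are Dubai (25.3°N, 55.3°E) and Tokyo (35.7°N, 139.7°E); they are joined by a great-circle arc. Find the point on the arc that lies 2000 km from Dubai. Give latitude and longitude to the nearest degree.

Write both endpoints as unit vectors p₁, p₂ with components (cos φ cos λ, cos φ sin λ, sin φ).
The central angle between the endpoints is δ = arccos(p₁·p₂) ≈ 1.244 rad (71.3°). The total great-circle distance is δ·R ≈ 1.244 × 6371 ≈ 7925 km, so the target fraction is f = 2000/7925 ≈ 0.252.
Interpolate at f ≈ 0.252 with slerp weights a = sin((1−f)δ)/sin δ ≈ 0.846, b = sin(fδ)/sin δ ≈ 0.326.
p = a·p₁ + b·p₂ ≈ (0.234, 0.800, 0.552); φ = arcsin(p_z) ≈ 33.50°, λ = atan2(p_y, p_x) ≈ 73.72°.

≈ (34°N, 74°E)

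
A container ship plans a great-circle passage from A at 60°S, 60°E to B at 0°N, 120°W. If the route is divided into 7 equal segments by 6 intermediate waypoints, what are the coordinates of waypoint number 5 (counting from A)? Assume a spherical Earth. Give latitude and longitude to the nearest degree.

≈ 34°S, 120°W

Write both endpoints as unit vectors p₁, p₂ with components (cos φ cos λ, cos φ sin λ, sin φ).
The central angle between the endpoints is δ = arccos(p₁·p₂) ≈ 2.094 rad (120.0°).
Interpolate at f = 5/7 with slerp weights a = sin((1−f)δ)/sin δ ≈ 0.650, b = sin(fδ)/sin δ ≈ 1.151.
p = a·p₁ + b·p₂ ≈ (-0.413, -0.716, -0.563); φ = arcsin(p_z) ≈ -34.29°, λ = atan2(p_y, p_x) ≈ -120.00°.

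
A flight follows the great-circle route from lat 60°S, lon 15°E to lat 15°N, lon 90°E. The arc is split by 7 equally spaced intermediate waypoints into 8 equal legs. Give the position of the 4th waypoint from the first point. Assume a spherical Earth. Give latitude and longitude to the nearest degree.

Convert each endpoint to a unit vector on the sphere (x = cos φ cos λ, y = cos φ sin λ, z = sin φ).
The central angle between the endpoints is δ = arccos(p₁·p₂) ≈ 1.670 rad (95.7°).
Interpolate at f = 4/8 with slerp weights a = sin((1−f)δ)/sin δ ≈ 0.745, b = sin(fδ)/sin δ ≈ 0.745.
p = a·p₁ + b·p₂ ≈ (0.360, 0.816, -0.452); φ = arcsin(p_z) ≈ -26.90°, λ = atan2(p_y, p_x) ≈ 66.21°.

≈ lat 27°S, lon 66°E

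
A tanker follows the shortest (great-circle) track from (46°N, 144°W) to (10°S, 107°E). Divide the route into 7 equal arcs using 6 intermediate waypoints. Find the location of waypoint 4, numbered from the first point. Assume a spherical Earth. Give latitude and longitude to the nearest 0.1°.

≈ (23.5°N, 141.1°E)

From cos δ = sin φ₁ sin φ₂ + cos φ₁ cos φ₂ cos Δλ, the central angle is δ ≈ 1.926 rad (110.3°).
Interpolate at f = 4/7 with slerp weights a = sin((1−f)δ)/sin δ ≈ 0.784, b = sin(fδ)/sin δ ≈ 0.951.
p = a·p₁ + b·p₂ ≈ (-0.714, 0.575, 0.399); φ = arcsin(p_z) ≈ 23.49°, λ = atan2(p_y, p_x) ≈ 141.14°.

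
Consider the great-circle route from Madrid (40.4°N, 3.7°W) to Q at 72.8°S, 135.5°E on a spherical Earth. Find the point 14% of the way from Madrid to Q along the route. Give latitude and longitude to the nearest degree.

≈ 21°N, 3°E

Write both endpoints as unit vectors p₁, p₂ with components (cos φ cos λ, cos φ sin λ, sin φ).
The central angle between the endpoints is δ = arccos(p₁·p₂) ≈ 2.481 rad (142.1°).
Interpolate at f = 0.14 with slerp weights a = sin((1−f)δ)/sin δ ≈ 1.378, b = sin(fδ)/sin δ ≈ 0.555.
p = a·p₁ + b·p₂ ≈ (0.930, 0.047, 0.363); φ = arcsin(p_z) ≈ 21.31°, λ = atan2(p_y, p_x) ≈ 2.91°.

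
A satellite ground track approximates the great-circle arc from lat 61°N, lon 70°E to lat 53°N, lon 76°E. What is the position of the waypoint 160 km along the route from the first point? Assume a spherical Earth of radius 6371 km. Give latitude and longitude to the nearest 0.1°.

Convert each endpoint to a unit vector on the sphere (x = cos φ cos λ, y = cos φ sin λ, z = sin φ).
The central angle between the endpoints is δ = arccos(p₁·p₂) ≈ 0.151 rad (8.6°). The total great-circle distance is δ·R ≈ 0.151 × 6371 ≈ 960 km, so the target fraction is f = 160/960 ≈ 0.167.
Interpolate at f ≈ 0.167 with slerp weights a = sin((1−f)δ)/sin δ ≈ 0.834, b = sin(fδ)/sin δ ≈ 0.167.
p = a·p₁ + b·p₂ ≈ (0.163, 0.478, 0.863); φ = arcsin(p_z) ≈ 59.69°, λ = atan2(p_y, p_x) ≈ 71.19°.

≈ lat 59.7°N, lon 71.2°E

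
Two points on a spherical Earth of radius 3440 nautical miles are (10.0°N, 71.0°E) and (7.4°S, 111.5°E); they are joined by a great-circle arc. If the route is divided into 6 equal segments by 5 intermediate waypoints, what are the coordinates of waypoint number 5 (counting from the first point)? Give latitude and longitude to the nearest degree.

The haversine formula gives a central angle δ ≈ 0.767 rad (43.9°) between the endpoints.
Interpolate at f = 5/6 with slerp weights a = sin((1−f)δ)/sin δ ≈ 0.184, b = sin(fδ)/sin δ ≈ 0.860.
p = a·p₁ + b·p₂ ≈ (-0.254, 0.964, -0.079); φ = arcsin(p_z) ≈ -4.52°, λ = atan2(p_y, p_x) ≈ 104.73°.

≈ (5°S, 105°E)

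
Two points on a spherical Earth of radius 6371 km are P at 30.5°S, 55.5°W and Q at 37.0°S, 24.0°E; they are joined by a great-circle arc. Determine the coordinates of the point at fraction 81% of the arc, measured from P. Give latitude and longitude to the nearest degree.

The haversine formula gives a central angle δ ≈ 1.125 rad (64.5°) between the endpoints.
Interpolate at f = 0.81 with slerp weights a = sin((1−f)δ)/sin δ ≈ 0.235, b = sin(fδ)/sin δ ≈ 0.876.
p = a·p₁ + b·p₂ ≈ (0.754, 0.118, -0.646); φ = arcsin(p_z) ≈ -40.28°, λ = atan2(p_y, p_x) ≈ 8.86°.

≈ 40°S, 9°E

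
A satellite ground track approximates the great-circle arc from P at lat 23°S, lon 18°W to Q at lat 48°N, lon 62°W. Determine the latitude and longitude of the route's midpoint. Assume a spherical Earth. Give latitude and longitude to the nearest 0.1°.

≈ lat 13.4°N, lon 36.3°W

Convert each endpoint to a unit vector on the sphere (x = cos φ cos λ, y = cos φ sin λ, z = sin φ).
The central angle between the endpoints is δ = arccos(p₁·p₂) ≈ 1.417 rad (81.2°).
Interpolate at f = 1/2 with slerp weights a = sin((1−f)δ)/sin δ ≈ 0.659, b = sin(fδ)/sin δ ≈ 0.659.
p = a·p₁ + b·p₂ ≈ (0.783, -0.576, 0.232); φ = arcsin(p_z) ≈ 13.42°, λ = atan2(p_y, p_x) ≈ -36.34°.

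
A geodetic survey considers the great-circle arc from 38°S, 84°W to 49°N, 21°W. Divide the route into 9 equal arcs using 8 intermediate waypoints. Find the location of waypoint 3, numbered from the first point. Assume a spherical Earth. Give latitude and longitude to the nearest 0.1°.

≈ 8.7°S, 63.9°W

Convert each endpoint to a unit vector on the sphere (x = cos φ cos λ, y = cos φ sin λ, z = sin φ).
The central angle between the endpoints is δ = arccos(p₁·p₂) ≈ 1.803 rad (103.3°).
Interpolate at f = 3/9 with slerp weights a = sin((1−f)δ)/sin δ ≈ 0.958, b = sin(fδ)/sin δ ≈ 0.581.
p = a·p₁ + b·p₂ ≈ (0.435, -0.888, -0.152); φ = arcsin(p_z) ≈ -8.72°, λ = atan2(p_y, p_x) ≈ -63.90°.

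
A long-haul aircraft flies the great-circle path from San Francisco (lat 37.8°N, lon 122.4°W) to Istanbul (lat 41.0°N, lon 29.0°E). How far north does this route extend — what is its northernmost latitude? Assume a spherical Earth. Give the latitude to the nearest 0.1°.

≈ 73.3°N

The great circle lies in the plane with unit normal n̂ = (p₁ × p₂)/|p₁ × p₂|.
Here n̂_z ≈ +0.288; the vertex latitude is φ_max = arccos|n̂_z| ≈ 73.3°.
Check via Clairaut: cos φ_max = |cos φ₁| · sin C = cos(37.8°)·sin(21.3°) ≈ 0.288, again giving ≈ 73.3°.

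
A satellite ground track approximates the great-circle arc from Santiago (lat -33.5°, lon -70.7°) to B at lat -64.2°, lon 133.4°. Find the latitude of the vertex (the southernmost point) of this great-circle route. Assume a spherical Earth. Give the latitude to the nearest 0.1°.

The great circle lies in the plane with unit normal n̂ = (p₁ × p₂)/|p₁ × p₂|.
Here n̂_z ≈ -0.150; the vertex latitude is φ_max = arccos|n̂_z| ≈ 81.4°.
Check via Clairaut: cos φ_max = |cos φ₁| · sin C = cos(33.5°)·sin(169.6°) ≈ 0.150, again giving ≈ 81.4°.

≈ -81.4°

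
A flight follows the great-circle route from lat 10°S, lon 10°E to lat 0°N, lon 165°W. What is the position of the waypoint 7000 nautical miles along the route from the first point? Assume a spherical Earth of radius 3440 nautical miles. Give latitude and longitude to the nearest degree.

≈ lat 45°S, lon 135°W

From cos δ = sin φ₁ sin φ₂ + cos φ₁ cos φ₂ cos Δλ, the central angle is δ ≈ 2.947 rad (168.8°). The total great-circle distance is δ·R ≈ 2.947 × 3440 ≈ 10137 nmi, so the target fraction is f = 7000/10137 ≈ 0.691.
Interpolate at f ≈ 0.691 with slerp weights a = sin((1−f)δ)/sin δ ≈ 4.081, b = sin(fδ)/sin δ ≈ 4.617.
p = a·p₁ + b·p₂ ≈ (-0.501, -0.497, -0.709); φ = arcsin(p_z) ≈ -45.13°, λ = atan2(p_y, p_x) ≈ -135.23°.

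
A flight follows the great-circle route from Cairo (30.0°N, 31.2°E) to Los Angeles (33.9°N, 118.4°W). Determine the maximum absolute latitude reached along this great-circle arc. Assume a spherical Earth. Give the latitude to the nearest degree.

≈ 67°N

The great circle lies in the plane with unit normal n̂ = (p₁ × p₂)/|p₁ × p₂|.
Here n̂_z ≈ -0.387; the vertex latitude is φ_max = arccos|n̂_z| ≈ 67.2°.
Check via Clairaut: cos φ_max = |cos φ₁| · sin C = cos(30.0°)·sin(26.5°) ≈ 0.387, again giving ≈ 67.2°.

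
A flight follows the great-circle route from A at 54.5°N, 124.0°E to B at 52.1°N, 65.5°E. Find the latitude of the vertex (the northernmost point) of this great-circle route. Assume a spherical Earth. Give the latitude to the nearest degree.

The great circle lies in the plane with unit normal n̂ = (p₁ × p₂)/|p₁ × p₂|.
Here n̂_z ≈ -0.544; the vertex latitude is φ_max = arccos|n̂_z| ≈ 57.1°.

≈ 57°N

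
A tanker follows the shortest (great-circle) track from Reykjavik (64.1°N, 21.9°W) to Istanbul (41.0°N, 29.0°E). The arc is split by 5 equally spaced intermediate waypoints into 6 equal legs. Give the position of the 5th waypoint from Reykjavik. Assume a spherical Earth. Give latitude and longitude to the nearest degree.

The haversine formula gives a central angle δ ≈ 0.647 rad (37.1°) between the endpoints.
Interpolate at f = 5/6 with slerp weights a = sin((1−f)δ)/sin δ ≈ 0.179, b = sin(fδ)/sin δ ≈ 0.852.
p = a·p₁ + b·p₂ ≈ (0.635, 0.283, 0.719); φ = arcsin(p_z) ≈ 46.00°, λ = atan2(p_y, p_x) ≈ 24.00°.

≈ (46°N, 24°E)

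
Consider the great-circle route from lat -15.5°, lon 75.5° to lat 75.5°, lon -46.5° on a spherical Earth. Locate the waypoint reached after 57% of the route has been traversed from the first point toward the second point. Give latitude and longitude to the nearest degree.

Convert each endpoint to a unit vector on the sphere (x = cos φ cos λ, y = cos φ sin λ, z = sin φ).
The central angle between the endpoints is δ = arccos(p₁·p₂) ≈ 1.968 rad (112.7°).
Interpolate at f = 0.57 with slerp weights a = sin((1−f)δ)/sin δ ≈ 0.812, b = sin(fδ)/sin δ ≈ 0.977.
p = a·p₁ + b·p₂ ≈ (0.364, 0.580, 0.729); φ = arcsin(p_z) ≈ 46.77°, λ = atan2(p_y, p_x) ≈ 57.87°.

≈ lat 47°, lon 58°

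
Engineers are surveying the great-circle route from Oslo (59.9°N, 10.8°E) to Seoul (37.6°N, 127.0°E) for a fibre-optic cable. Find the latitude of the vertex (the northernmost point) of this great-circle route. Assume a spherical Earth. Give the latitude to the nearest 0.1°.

The great circle lies in the plane with unit normal n̂ = (p₁ × p₂)/|p₁ × p₂|.
Here n̂_z ≈ +0.381; the vertex latitude is φ_max = arccos|n̂_z| ≈ 67.6°.
Check via Clairaut: cos φ_max = |cos φ₁| · sin C = cos(59.9°)·sin(49.4°) ≈ 0.381, again giving ≈ 67.6°.

≈ 67.6°N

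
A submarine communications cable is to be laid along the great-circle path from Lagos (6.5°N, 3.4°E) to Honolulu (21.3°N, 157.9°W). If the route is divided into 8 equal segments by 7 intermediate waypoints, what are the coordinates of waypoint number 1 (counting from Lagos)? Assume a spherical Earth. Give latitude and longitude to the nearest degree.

From cos δ = sin φ₁ sin φ₂ + cos φ₁ cos φ₂ cos Δλ, the central angle is δ ≈ 2.560 rad (146.7°).
Interpolate at f = 1/8 with slerp weights a = sin((1−f)δ)/sin δ ≈ 1.428, b = sin(fδ)/sin δ ≈ 0.573.
p = a·p₁ + b·p₂ ≈ (0.922, -0.117, 0.370); φ = arcsin(p_z) ≈ 21.70°, λ = atan2(p_y, p_x) ≈ -7.21°.

≈ 22°N, 7°W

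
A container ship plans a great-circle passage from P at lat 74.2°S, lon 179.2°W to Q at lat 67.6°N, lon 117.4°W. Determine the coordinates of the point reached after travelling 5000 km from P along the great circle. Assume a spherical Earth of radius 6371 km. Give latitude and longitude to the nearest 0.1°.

Convert each endpoint to a unit vector on the sphere (x = cos φ cos λ, y = cos φ sin λ, z = sin φ).
The central angle between the endpoints is δ = arccos(p₁·p₂) ≈ 2.569 rad (147.2°). The total great-circle distance is δ·R ≈ 2.569 × 6371 ≈ 16368 km, so the target fraction is f = 5000/16368 ≈ 0.305.
Interpolate at f ≈ 0.305 with slerp weights a = sin((1−f)δ)/sin δ ≈ 1.804, b = sin(fδ)/sin δ ≈ 1.305.
p = a·p₁ + b·p₂ ≈ (-0.720, -0.448, -0.530); φ = arcsin(p_z) ≈ -31.99°, λ = atan2(p_y, p_x) ≈ -148.09°.

≈ lat 32.0°S, lon 148.1°W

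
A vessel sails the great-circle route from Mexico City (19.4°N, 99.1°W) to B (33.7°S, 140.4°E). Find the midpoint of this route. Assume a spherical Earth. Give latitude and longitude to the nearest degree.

Write both endpoints as unit vectors p₁, p₂ with components (cos φ cos λ, cos φ sin λ, sin φ).
The central angle between the endpoints is δ = arccos(p₁·p₂) ≈ 2.193 rad (125.6°).
Interpolate at f = 1/2 with slerp weights a = sin((1−f)δ)/sin δ ≈ 1.094, b = sin(fδ)/sin δ ≈ 1.094.
p = a·p₁ + b·p₂ ≈ (-0.865, -0.439, -0.244); φ = arcsin(p_z) ≈ -14.11°, λ = atan2(p_y, p_x) ≈ -153.09°.

≈ (14°S, 153°W)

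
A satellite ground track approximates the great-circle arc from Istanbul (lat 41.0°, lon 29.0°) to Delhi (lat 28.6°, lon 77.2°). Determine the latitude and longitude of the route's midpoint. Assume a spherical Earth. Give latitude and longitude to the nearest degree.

Write both endpoints as unit vectors p₁, p₂ with components (cos φ cos λ, cos φ sin λ, sin φ).
The central angle between the endpoints is δ = arccos(p₁·p₂) ≈ 0.714 rad (40.9°).
Interpolate at f = 1/2 with slerp weights a = sin((1−f)δ)/sin δ ≈ 0.534, b = sin(fδ)/sin δ ≈ 0.534.
p = a·p₁ + b·p₂ ≈ (0.456, 0.652, 0.606); φ = arcsin(p_z) ≈ 37.27°, λ = atan2(p_y, p_x) ≈ 55.03°.

≈ lat 37°, lon 55°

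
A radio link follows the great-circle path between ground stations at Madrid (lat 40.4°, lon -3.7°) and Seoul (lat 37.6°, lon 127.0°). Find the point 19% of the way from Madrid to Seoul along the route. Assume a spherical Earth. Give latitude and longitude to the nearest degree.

≈ lat 53°, lon 13°

Convert each endpoint to a unit vector on the sphere (x = cos φ cos λ, y = cos φ sin λ, z = sin φ).
The central angle between the endpoints is δ = arccos(p₁·p₂) ≈ 1.569 rad (89.9°).
Interpolate at f = 0.19 with slerp weights a = sin((1−f)δ)/sin δ ≈ 0.955, b = sin(fδ)/sin δ ≈ 0.294.
p = a·p₁ + b·p₂ ≈ (0.586, 0.139, 0.798); φ = arcsin(p_z) ≈ 52.97°, λ = atan2(p_y, p_x) ≈ 13.33°.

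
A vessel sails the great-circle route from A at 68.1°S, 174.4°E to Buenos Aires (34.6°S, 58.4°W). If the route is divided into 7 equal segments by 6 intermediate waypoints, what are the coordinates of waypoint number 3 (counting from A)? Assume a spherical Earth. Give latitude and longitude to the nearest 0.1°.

Convert each endpoint to a unit vector on the sphere (x = cos φ cos λ, y = cos φ sin λ, z = sin φ).
The central angle between the endpoints is δ = arccos(p₁·p₂) ≈ 1.223 rad (70.0°).
Interpolate at f = 3/7 with slerp weights a = sin((1−f)δ)/sin δ ≈ 0.684, b = sin(fδ)/sin δ ≈ 0.532.
p = a·p₁ + b·p₂ ≈ (-0.024, -0.348, -0.937); φ = arcsin(p_z) ≈ -69.57°, λ = atan2(p_y, p_x) ≈ -94.01°.

≈ 69.6°S, 94.0°W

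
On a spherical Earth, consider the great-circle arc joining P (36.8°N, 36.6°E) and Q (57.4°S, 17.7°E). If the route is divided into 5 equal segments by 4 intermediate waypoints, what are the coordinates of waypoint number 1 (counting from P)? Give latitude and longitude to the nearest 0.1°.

≈ (17.9°N, 33.1°E)

Convert each endpoint to a unit vector on the sphere (x = cos φ cos λ, y = cos φ sin λ, z = sin φ).
The central angle between the endpoints is δ = arccos(p₁·p₂) ≈ 1.667 rad (95.5°).
Interpolate at f = 1/5 with slerp weights a = sin((1−f)δ)/sin δ ≈ 0.977, b = sin(fδ)/sin δ ≈ 0.329.
p = a·p₁ + b·p₂ ≈ (0.797, 0.520, 0.308); φ = arcsin(p_z) ≈ 17.94°, λ = atan2(p_y, p_x) ≈ 33.14°.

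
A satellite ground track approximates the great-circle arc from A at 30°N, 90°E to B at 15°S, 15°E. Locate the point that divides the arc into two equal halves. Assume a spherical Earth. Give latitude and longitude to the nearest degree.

Convert each endpoint to a unit vector on the sphere (x = cos φ cos λ, y = cos φ sin λ, z = sin φ).
The central angle between the endpoints is δ = arccos(p₁·p₂) ≈ 1.484 rad (85.0°).
Interpolate at f = 1/2 with slerp weights a = sin((1−f)δ)/sin δ ≈ 0.678, b = sin(fδ)/sin δ ≈ 0.678.
p = a·p₁ + b·p₂ ≈ (0.633, 0.757, 0.164); φ = arcsin(p_z) ≈ 9.41°, λ = atan2(p_y, p_x) ≈ 50.10°.

≈ 9°N, 50°E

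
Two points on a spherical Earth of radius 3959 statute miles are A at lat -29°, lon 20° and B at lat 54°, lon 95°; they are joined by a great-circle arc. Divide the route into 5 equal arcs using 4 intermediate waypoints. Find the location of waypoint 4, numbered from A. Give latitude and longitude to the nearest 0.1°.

≈ lat 40.8°, lon 70.5°

The haversine formula gives a central angle δ ≈ 1.833 rad (105.0°) between the endpoints.
Interpolate at f = 4/5 with slerp weights a = sin((1−f)δ)/sin δ ≈ 0.371, b = sin(fδ)/sin δ ≈ 1.030.
p = a·p₁ + b·p₂ ≈ (0.252, 0.714, 0.653); φ = arcsin(p_z) ≈ 40.78°, λ = atan2(p_y, p_x) ≈ 70.54°.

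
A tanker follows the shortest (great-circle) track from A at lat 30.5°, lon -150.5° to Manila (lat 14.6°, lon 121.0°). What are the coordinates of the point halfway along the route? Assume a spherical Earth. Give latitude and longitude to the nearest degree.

From cos δ = sin φ₁ sin φ₂ + cos φ₁ cos φ₂ cos Δλ, the central angle is δ ≈ 1.420 rad (81.4°).
Interpolate at f = 1/2 with slerp weights a = sin((1−f)δ)/sin δ ≈ 0.659, b = sin(fδ)/sin δ ≈ 0.659.
p = a·p₁ + b·p₂ ≈ (-0.823, 0.267, 0.501); φ = arcsin(p_z) ≈ 30.06°, λ = atan2(p_y, p_x) ≈ 162.02°.

≈ lat 30°, lon 162°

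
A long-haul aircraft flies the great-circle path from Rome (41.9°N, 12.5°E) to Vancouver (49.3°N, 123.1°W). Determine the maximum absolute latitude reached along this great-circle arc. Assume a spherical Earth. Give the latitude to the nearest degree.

≈ 70°N

The great circle lies in the plane with unit normal n̂ = (p₁ × p₂)/|p₁ × p₂|.
Here n̂_z ≈ -0.344; the vertex latitude is φ_max = arccos|n̂_z| ≈ 69.9°.
Check via Clairaut: cos φ_max = |cos φ₁| · sin C = cos(41.9°)·sin(27.5°) ≈ 0.344, again giving ≈ 69.9°.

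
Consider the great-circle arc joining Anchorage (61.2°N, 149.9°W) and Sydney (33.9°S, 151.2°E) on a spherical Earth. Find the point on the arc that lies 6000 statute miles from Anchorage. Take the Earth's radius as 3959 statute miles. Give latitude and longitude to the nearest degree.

Write both endpoints as unit vectors p₁, p₂ with components (cos φ cos λ, cos φ sin λ, sin φ).
The central angle between the endpoints is δ = arccos(p₁·p₂) ≈ 1.857 rad (106.4°). The total great-circle distance is δ·R ≈ 1.857 × 3959 ≈ 7351 mi, so the target fraction is f = 6000/7351 ≈ 0.816.
Interpolate at f ≈ 0.816 with slerp weights a = sin((1−f)δ)/sin δ ≈ 0.349, b = sin(fδ)/sin δ ≈ 1.041.
p = a·p₁ + b·p₂ ≈ (-0.902, 0.332, -0.275); φ = arcsin(p_z) ≈ -15.94°, λ = atan2(p_y, p_x) ≈ 159.81°.

≈ 16°S, 160°E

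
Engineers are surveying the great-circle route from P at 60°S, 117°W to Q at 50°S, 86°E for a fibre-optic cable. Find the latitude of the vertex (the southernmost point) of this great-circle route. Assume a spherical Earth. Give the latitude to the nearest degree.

The great circle lies in the plane with unit normal n̂ = (p₁ × p₂)/|p₁ × p₂|.
Here n̂_z ≈ -0.135; the vertex latitude is φ_max = arccos|n̂_z| ≈ 82.2°.
Check via Clairaut: cos φ_max = |cos φ₁| · sin C = cos(60.0°)·sin(164.3°) ≈ 0.135, again giving ≈ 82.2°.

≈ 82°S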